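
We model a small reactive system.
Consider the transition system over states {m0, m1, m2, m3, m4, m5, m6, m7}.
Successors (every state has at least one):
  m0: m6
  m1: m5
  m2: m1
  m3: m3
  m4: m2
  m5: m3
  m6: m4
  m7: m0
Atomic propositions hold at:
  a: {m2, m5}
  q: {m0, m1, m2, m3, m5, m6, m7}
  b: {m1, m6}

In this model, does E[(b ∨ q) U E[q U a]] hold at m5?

Yes

Sat(b ∨ q) = {m0, m1, m2, m3, m5, m6, m7}
E[q U a]: least fixpoint, start Z0 = Sat(a) = {m2, m5}, add states in Sat(q) with some successor in Z. Z1 = {m1, m2, m5}; fixed.
Sat(E[q U a]) = {m1, m2, m5}
E[(b ∨ q) U E[q U a]]: least fixpoint, start Z0 = Sat(E[q U a]) = {m1, m2, m5}, add states in Sat(b ∨ q) with some successor in Z. Already a fixed point.
Sat(E[(b ∨ q) U E[q U a]]) = {m1, m2, m5}
m5 ∈ Sat(E[(b ∨ q) U E[q U a]]) = {m1, m2, m5}, so the formula holds at m5.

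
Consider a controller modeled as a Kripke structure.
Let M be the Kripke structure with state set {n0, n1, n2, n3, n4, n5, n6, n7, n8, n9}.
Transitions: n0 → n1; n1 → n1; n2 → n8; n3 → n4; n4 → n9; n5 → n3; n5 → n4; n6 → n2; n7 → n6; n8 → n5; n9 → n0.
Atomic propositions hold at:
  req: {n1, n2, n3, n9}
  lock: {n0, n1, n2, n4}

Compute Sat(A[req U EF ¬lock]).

Sat(¬lock) = {n3, n5, n6, n7, n8, n9}
EF ¬lock: least fixpoint, start Z0 = {n3, n5, n6, n7, n8, n9}, add states with some successor in Z. Z1 = {n2, n3, n4, n5, n6, n7, n8, n9}; fixed.
Sat(EF ¬lock) = {n2, n3, n4, n5, n6, n7, n8, n9}
A[req U EF ¬lock]: least fixpoint, start Z0 = Sat(EF ¬lock) = {n2, n3, n4, n5, n6, n7, n8, n9}, add states in Sat(req) with every successor in Z. Already a fixed point.
Sat(A[req U EF ¬lock]) = {n2, n3, n4, n5, n6, n7, n8, n9}

{n2, n3, n4, n5, n6, n7, n8, n9}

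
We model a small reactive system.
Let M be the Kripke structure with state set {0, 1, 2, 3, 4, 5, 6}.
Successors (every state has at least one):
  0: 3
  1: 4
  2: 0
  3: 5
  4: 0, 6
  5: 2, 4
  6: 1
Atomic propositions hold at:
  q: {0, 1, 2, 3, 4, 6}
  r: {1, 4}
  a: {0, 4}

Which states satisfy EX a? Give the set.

{1, 2, 4, 5}

Sat(EX a) = {s : some successor in {0, 4}} = {1, 2, 4, 5}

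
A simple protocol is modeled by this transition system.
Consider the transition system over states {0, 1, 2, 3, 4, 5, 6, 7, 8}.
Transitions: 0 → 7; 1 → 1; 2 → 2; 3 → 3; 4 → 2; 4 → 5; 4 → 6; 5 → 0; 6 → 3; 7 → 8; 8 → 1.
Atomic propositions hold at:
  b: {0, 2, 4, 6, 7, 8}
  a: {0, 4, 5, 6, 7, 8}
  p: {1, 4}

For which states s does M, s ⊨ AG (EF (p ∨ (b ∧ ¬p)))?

Sat(¬p) = {0, 2, 3, 5, 6, 7, 8}
Sat(b ∧ ¬p) = {0, 2, 6, 7, 8}
Sat(p ∨ (b ∧ ¬p)) = {0, 1, 2, 4, 6, 7, 8}
EF (p ∨ (b ∧ ¬p)): least fixpoint, start Z0 = {0, 1, 2, 4, 6, 7, 8}, add states with some successor in Z. Z1 = {0, 1, 2, 4, 5, 6, 7, 8}; fixed.
Sat(EF (p ∨ (b ∧ ¬p))) = {0, 1, 2, 4, 5, 6, 7, 8}
AG (EF (p ∨ (b ∧ ¬p))): greatest fixpoint, start Z0 = {0, 1, 2, 4, 5, 6, 7, 8}, keep only states in Sat with every successor in Z. Z1 = {0, 1, 2, 4, 5, 7, 8}; Z2 = {0, 1, 2, 5, 7, 8}; fixed.
Sat(AG (EF (p ∨ (b ∧ ¬p)))) = {0, 1, 2, 5, 7, 8}

{0, 1, 2, 5, 7, 8}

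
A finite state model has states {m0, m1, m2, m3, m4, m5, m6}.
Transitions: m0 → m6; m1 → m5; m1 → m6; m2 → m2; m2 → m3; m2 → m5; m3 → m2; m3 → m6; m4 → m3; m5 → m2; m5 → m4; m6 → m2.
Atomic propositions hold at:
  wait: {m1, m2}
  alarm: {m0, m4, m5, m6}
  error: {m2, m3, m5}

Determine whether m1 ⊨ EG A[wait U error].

A[wait U error]: least fixpoint, start Z0 = Sat(error) = {m2, m3, m5}, add states in Sat(wait) with every successor in Z. Already a fixed point.
Sat(A[wait U error]) = {m2, m3, m5}
EG A[wait U error]: greatest fixpoint, start Z0 = {m2, m3, m5}, keep only states in Sat with some successor in Z. Already a fixed point.
Sat(EG A[wait U error]) = {m2, m3, m5}
m1 ∉ Sat(EG A[wait U error]) = {m2, m3, m5}, so the formula does not hold at m1.

No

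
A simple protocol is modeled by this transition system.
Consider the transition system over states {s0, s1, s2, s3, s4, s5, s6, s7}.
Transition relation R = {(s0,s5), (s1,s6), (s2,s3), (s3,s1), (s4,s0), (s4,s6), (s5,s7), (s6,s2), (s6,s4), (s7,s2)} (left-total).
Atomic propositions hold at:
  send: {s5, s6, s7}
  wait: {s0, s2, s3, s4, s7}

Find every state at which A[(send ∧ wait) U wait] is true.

{s0, s2, s3, s4, s7}

Sat(send ∧ wait) = {s7}
A[(send ∧ wait) U wait]: least fixpoint, start Z0 = Sat(wait) = {s0, s2, s3, s4, s7}, add states in Sat(send ∧ wait) with every successor in Z. Already a fixed point.
Sat(A[(send ∧ wait) U wait]) = {s0, s2, s3, s4, s7}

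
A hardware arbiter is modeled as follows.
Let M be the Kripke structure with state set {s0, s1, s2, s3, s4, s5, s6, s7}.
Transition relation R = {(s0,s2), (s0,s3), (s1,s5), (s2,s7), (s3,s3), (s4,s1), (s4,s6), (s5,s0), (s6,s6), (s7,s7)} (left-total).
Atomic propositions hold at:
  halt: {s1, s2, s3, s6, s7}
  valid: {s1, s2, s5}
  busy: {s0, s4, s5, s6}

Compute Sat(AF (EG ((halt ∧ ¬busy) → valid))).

{s4, s6}

Sat(¬busy) = {s1, s2, s3, s7}
Sat(halt ∧ ¬busy) = {s1, s2, s3, s7}
Sat((halt ∧ ¬busy) → valid) = {s0, s1, s2, s4, s5, s6}
EG ((halt ∧ ¬busy) → valid): greatest fixpoint, start Z0 = {s0, s1, s2, s4, s5, s6}, keep only states in Sat with some successor in Z. Z1 = {s0, s1, s4, s5, s6}; Z2 = {s1, s4, s5, s6}; Z3 = {s1, s4, s6}; Z4 = {s4, s6}; fixed.
Sat(EG ((halt ∧ ¬busy) → valid)) = {s4, s6}
AF (EG ((halt ∧ ¬busy) → valid)): least fixpoint, start Z0 = {s4, s6}, add states with every successor in Z. Already a fixed point.
Sat(AF (EG ((halt ∧ ¬busy) → valid))) = {s4, s6}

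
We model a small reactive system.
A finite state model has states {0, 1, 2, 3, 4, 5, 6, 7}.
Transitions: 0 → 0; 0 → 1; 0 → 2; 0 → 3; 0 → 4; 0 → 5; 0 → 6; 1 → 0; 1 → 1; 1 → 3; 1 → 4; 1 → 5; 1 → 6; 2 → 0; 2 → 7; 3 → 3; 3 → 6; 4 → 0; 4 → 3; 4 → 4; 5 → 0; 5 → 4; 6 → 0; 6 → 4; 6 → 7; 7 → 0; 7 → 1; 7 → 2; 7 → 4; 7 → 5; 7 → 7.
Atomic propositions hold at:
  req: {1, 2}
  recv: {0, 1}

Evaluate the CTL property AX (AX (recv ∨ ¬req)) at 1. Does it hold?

No

Sat(¬req) = {0, 3, 4, 5, 6, 7}
Sat(recv ∨ ¬req) = {0, 1, 3, 4, 5, 6, 7}
Sat(AX (recv ∨ ¬req)) = {s : every successor in {0, 1, 3, 4, 5, 6, 7}} = {1, 2, 3, 4, 5, 6}
Sat(AX (AX (recv ∨ ¬req))) = {s : every successor in {1, 2, 3, 4, 5, 6}} = {3}
1 ∉ Sat(AX (AX (recv ∨ ¬req))) = {3}, so the formula does not hold at 1.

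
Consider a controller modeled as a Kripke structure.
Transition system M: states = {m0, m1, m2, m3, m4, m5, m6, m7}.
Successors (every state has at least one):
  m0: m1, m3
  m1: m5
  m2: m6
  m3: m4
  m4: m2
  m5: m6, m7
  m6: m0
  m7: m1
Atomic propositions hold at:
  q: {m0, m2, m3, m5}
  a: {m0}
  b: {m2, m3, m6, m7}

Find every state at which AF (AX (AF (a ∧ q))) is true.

{m2, m3, m4, m6}

Sat(a ∧ q) = {m0}
AF (a ∧ q): least fixpoint, start Z0 = {m0}, add states with every successor in Z. Z1 = {m0, m6}; Z2 = {m0, m2, m6}; Z3 = {m0, m2, m4, m6}; Z4 = {m0, m2, m3, m4, m6}; fixed.
Sat(AF (a ∧ q)) = {m0, m2, m3, m4, m6}
Sat(AX (AF (a ∧ q))) = {s : every successor in {m0, m2, m3, m4, m6}} = {m2, m3, m4, m6}
AF (AX (AF (a ∧ q))): least fixpoint, start Z0 = {m2, m3, m4, m6}, add states with every successor in Z. Already a fixed point.
Sat(AF (AX (AF (a ∧ q)))) = {m2, m3, m4, m6}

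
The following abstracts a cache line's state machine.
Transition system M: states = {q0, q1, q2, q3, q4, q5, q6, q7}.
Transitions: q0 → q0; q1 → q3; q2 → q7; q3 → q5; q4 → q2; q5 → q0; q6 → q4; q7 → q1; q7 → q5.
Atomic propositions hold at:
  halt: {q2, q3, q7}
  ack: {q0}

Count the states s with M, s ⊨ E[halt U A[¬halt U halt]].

Sat(¬halt) = {q0, q1, q4, q5, q6}
A[¬halt U halt]: least fixpoint, start Z0 = Sat(halt) = {q2, q3, q7}, add states in Sat(¬halt) with every successor in Z. Z1 = {q1, q2, q3, q4, q7}; Z2 = {q1, q2, q3, q4, q6, q7}; fixed.
Sat(A[¬halt U halt]) = {q1, q2, q3, q4, q6, q7}
E[halt U A[¬halt U halt]]: least fixpoint, start Z0 = Sat(A[¬halt U halt]) = {q1, q2, q3, q4, q6, q7}, add states in Sat(halt) with some successor in Z. Already a fixed point.
Sat(E[halt U A[¬halt U halt]]) = {q1, q2, q3, q4, q6, q7}
|Sat(E[halt U A[¬halt U halt]])| = |{q1, q2, q3, q4, q6, q7}| = 6.

6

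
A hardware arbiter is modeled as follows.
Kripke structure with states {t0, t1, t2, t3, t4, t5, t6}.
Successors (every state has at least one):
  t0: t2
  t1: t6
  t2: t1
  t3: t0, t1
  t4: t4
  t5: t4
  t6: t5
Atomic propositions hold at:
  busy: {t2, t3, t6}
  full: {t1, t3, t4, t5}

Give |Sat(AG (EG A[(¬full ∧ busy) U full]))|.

5

Sat(¬full) = {t0, t2, t6}
Sat(¬full ∧ busy) = {t2, t6}
A[(¬full ∧ busy) U full]: least fixpoint, start Z0 = Sat(full) = {t1, t3, t4, t5}, add states in Sat(¬full ∧ busy) with every successor in Z. Z1 = {t1, t2, t3, t4, t5, t6}; fixed.
Sat(A[(¬full ∧ busy) U full]) = {t1, t2, t3, t4, t5, t6}
EG A[(¬full ∧ busy) U full]: greatest fixpoint, start Z0 = {t1, t2, t3, t4, t5, t6}, keep only states in Sat with some successor in Z. Already a fixed point.
Sat(EG A[(¬full ∧ busy) U full]) = {t1, t2, t3, t4, t5, t6}
AG (EG A[(¬full ∧ busy) U full]): greatest fixpoint, start Z0 = {t1, t2, t3, t4, t5, t6}, keep only states in Sat with every successor in Z. Z1 = {t1, t2, t4, t5, t6}; fixed.
Sat(AG (EG A[(¬full ∧ busy) U full])) = {t1, t2, t4, t5, t6}
|Sat(AG (EG A[(¬full ∧ busy) U full]))| = |{t1, t2, t4, t5, t6}| = 5.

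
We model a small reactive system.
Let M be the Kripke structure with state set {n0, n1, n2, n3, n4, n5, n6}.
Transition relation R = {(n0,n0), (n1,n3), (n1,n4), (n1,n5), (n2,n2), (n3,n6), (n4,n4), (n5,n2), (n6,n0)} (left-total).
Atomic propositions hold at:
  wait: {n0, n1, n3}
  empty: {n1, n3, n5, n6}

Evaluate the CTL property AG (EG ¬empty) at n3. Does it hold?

No

Sat(¬empty) = {n0, n2, n4}
EG ¬empty: greatest fixpoint, start Z0 = {n0, n2, n4}, keep only states in Sat with some successor in Z. Already a fixed point.
Sat(EG ¬empty) = {n0, n2, n4}
AG (EG ¬empty): greatest fixpoint, start Z0 = {n0, n2, n4}, keep only states in Sat with every successor in Z. Already a fixed point.
Sat(AG (EG ¬empty)) = {n0, n2, n4}
n3 ∉ Sat(AG (EG ¬empty)) = {n0, n2, n4}, so the formula does not hold at n3.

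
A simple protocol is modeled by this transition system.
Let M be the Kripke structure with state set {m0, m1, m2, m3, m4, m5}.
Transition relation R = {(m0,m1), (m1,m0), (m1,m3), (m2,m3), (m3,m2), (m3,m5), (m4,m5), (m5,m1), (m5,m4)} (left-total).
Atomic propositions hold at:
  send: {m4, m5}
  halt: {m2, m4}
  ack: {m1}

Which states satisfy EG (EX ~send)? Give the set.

Sat(~send) = {m0, m1, m2, m3}
Sat(EX ~send) = {s : some successor in {m0, m1, m2, m3}} = {m0, m1, m2, m3, m5}
EG (EX ~send): greatest fixpoint, start Z0 = {m0, m1, m2, m3, m5}, keep only states in Sat with some successor in Z. Already a fixed point.
Sat(EG (EX ~send)) = {m0, m1, m2, m3, m5}

{m0, m1, m2, m3, m5}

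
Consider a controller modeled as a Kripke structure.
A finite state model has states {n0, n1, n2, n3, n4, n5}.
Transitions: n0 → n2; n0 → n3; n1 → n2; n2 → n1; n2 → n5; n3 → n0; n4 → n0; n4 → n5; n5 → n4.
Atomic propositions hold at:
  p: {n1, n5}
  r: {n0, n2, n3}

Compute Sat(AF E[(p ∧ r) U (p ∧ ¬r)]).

Sat(p ∧ r) = ∅
Sat(¬r) = {n1, n4, n5}
Sat(p ∧ ¬r) = {n1, n5}
E[(p ∧ r) U (p ∧ ¬r)]: least fixpoint, start Z0 = Sat((p ∧ ¬r)) = {n1, n5}, add states in Sat(p ∧ r) with some successor in Z. Already a fixed point.
Sat(E[(p ∧ r) U (p ∧ ¬r)]) = {n1, n5}
AF E[(p ∧ r) U (p ∧ ¬r)]: least fixpoint, start Z0 = {n1, n5}, add states with every successor in Z. Z1 = {n1, n2, n5}; fixed.
Sat(AF E[(p ∧ r) U (p ∧ ¬r)]) = {n1, n2, n5}

{n1, n2, n5}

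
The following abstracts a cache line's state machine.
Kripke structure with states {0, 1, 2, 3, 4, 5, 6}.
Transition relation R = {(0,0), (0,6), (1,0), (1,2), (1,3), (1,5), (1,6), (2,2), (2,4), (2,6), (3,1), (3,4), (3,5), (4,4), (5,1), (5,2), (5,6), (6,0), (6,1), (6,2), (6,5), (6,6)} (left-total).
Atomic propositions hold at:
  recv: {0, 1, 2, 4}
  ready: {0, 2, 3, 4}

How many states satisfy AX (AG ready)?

AG ready: greatest fixpoint, start Z0 = {0, 2, 3, 4}, keep only states in Sat with every successor in Z. Z1 = {4}; fixed.
Sat(AG ready) = {4}
Sat(AX (AG ready)) = {s : every successor in {4}} = {4}
|Sat(AX (AG ready))| = |{4}| = 1.

1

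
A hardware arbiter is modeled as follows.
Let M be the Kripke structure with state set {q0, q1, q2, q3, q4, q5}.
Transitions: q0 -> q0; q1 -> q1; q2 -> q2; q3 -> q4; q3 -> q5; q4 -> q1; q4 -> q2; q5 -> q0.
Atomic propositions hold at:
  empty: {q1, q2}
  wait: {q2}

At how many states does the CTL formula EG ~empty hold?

3

Sat(~empty) = {q0, q3, q4, q5}
EG ~empty: greatest fixpoint, start Z0 = {q0, q3, q4, q5}, keep only states in Sat with some successor in Z. Z1 = {q0, q3, q5}; fixed.
Sat(EG ~empty) = {q0, q3, q5}
|Sat(EG ~empty)| = |{q0, q3, q5}| = 3.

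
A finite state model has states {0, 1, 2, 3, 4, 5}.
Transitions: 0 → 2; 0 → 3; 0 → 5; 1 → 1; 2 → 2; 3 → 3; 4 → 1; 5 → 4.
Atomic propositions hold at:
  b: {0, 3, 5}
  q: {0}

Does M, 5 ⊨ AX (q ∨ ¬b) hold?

Sat(¬b) = {1, 2, 4}
Sat(q ∨ ¬b) = {0, 1, 2, 4}
Sat(AX (q ∨ ¬b)) = {s : every successor in {0, 1, 2, 4}} = {1, 2, 4, 5}
5 ∈ Sat(AX (q ∨ ¬b)) = {1, 2, 4, 5}, so the formula holds at 5.

Yes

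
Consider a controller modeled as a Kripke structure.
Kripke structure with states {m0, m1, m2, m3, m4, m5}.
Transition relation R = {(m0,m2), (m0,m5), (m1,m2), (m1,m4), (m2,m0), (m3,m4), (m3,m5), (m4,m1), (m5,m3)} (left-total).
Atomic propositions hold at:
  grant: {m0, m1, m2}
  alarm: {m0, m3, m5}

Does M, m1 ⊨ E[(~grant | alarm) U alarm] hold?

No

Sat(~grant) = {m3, m4, m5}
Sat(~grant | alarm) = {m0, m3, m4, m5}
E[(~grant | alarm) U alarm]: least fixpoint, start Z0 = Sat(alarm) = {m0, m3, m5}, add states in Sat(~grant | alarm) with some successor in Z. Already a fixed point.
Sat(E[(~grant | alarm) U alarm]) = {m0, m3, m5}
m1 ∉ Sat(E[(~grant | alarm) U alarm]) = {m0, m3, m5}, so the formula does not hold at m1.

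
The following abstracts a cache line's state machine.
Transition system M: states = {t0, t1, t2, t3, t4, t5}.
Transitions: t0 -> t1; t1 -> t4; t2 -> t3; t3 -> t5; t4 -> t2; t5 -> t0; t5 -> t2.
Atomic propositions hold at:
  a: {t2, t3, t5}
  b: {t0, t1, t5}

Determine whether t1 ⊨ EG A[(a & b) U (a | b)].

Sat(a & b) = {t5}
Sat(a | b) = {t0, t1, t2, t3, t5}
A[(a & b) U (a | b)]: least fixpoint, start Z0 = Sat((a | b)) = {t0, t1, t2, t3, t5}, add states in Sat(a & b) with every successor in Z. Already a fixed point.
Sat(A[(a & b) U (a | b)]) = {t0, t1, t2, t3, t5}
EG A[(a & b) U (a | b)]: greatest fixpoint, start Z0 = {t0, t1, t2, t3, t5}, keep only states in Sat with some successor in Z. Z1 = {t0, t2, t3, t5}; Z2 = {t2, t3, t5}; fixed.
Sat(EG A[(a & b) U (a | b)]) = {t2, t3, t5}
t1 ∉ Sat(EG A[(a & b) U (a | b)]) = {t2, t3, t5}, so the formula does not hold at t1.

No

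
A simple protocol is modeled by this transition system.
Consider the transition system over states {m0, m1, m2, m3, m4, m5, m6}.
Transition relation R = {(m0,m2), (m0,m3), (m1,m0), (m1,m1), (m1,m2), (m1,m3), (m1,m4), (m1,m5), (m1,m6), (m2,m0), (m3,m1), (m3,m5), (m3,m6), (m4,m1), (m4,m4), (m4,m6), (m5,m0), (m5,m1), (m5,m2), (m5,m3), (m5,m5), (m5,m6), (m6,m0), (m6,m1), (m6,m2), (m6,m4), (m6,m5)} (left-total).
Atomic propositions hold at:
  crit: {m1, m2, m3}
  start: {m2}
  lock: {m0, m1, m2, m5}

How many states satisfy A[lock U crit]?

4

A[lock U crit]: least fixpoint, start Z0 = Sat(crit) = {m1, m2, m3}, add states in Sat(lock) with every successor in Z. Z1 = {m0, m1, m2, m3}; fixed.
Sat(A[lock U crit]) = {m0, m1, m2, m3}
|Sat(A[lock U crit])| = |{m0, m1, m2, m3}| = 4.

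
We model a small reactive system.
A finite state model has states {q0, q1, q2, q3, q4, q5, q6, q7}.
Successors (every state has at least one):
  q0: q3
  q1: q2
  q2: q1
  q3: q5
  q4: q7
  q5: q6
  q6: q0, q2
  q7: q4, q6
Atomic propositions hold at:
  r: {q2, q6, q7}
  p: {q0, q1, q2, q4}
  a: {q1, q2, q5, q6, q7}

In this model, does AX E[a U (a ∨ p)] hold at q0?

Sat(a ∨ p) = {q0, q1, q2, q4, q5, q6, q7}
E[a U (a ∨ p)]: least fixpoint, start Z0 = Sat((a ∨ p)) = {q0, q1, q2, q4, q5, q6, q7}, add states in Sat(a) with some successor in Z. Already a fixed point.
Sat(E[a U (a ∨ p)]) = {q0, q1, q2, q4, q5, q6, q7}
Sat(AX E[a U (a ∨ p)]) = {s : every successor in {q0, q1, q2, q4, q5, q6, q7}} = {q1, q2, q3, q4, q5, q6, q7}
q0 ∉ Sat(AX E[a U (a ∨ p)]) = {q1, q2, q3, q4, q5, q6, q7}, so the formula does not hold at q0.

No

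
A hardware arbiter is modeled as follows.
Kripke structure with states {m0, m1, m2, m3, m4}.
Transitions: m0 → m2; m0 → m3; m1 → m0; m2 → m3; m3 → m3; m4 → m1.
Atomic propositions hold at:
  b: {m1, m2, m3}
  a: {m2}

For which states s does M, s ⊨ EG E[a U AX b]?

{m0, m2, m3}

Sat(AX b) = {s : every successor in {m1, m2, m3}} = {m0, m2, m3, m4}
E[a U AX b]: least fixpoint, start Z0 = Sat(AX b) = {m0, m2, m3, m4}, add states in Sat(a) with some successor in Z. Already a fixed point.
Sat(E[a U AX b]) = {m0, m2, m3, m4}
EG E[a U AX b]: greatest fixpoint, start Z0 = {m0, m2, m3, m4}, keep only states in Sat with some successor in Z. Z1 = {m0, m2, m3}; fixed.
Sat(EG E[a U AX b]) = {m0, m2, m3}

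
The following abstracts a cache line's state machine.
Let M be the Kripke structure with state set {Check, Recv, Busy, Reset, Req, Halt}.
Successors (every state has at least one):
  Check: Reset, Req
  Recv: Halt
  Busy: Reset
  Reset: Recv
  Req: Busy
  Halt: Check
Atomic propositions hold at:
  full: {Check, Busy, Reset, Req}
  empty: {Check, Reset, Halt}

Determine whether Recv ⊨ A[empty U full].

A[empty U full]: least fixpoint, start Z0 = Sat(full) = {Check, Busy, Reset, Req}, add states in Sat(empty) with every successor in Z. Z1 = {Check, Busy, Reset, Req, Halt}; fixed.
Sat(A[empty U full]) = {Check, Busy, Reset, Req, Halt}
Recv ∉ Sat(A[empty U full]) = {Check, Busy, Reset, Req, Halt}, so the formula does not hold at Recv.

No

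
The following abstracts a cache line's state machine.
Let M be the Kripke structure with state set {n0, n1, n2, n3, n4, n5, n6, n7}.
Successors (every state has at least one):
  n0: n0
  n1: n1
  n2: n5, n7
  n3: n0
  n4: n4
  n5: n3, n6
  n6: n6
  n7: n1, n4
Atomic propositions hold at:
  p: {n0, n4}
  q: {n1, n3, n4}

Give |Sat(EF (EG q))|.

EG q: greatest fixpoint, start Z0 = {n1, n3, n4}, keep only states in Sat with some successor in Z. Z1 = {n1, n4}; fixed.
Sat(EG q) = {n1, n4}
EF (EG q): least fixpoint, start Z0 = {n1, n4}, add states with some successor in Z. Z1 = {n1, n4, n7}; Z2 = {n1, n2, n4, n7}; fixed.
Sat(EF (EG q)) = {n1, n2, n4, n7}
|Sat(EF (EG q))| = |{n1, n2, n4, n7}| = 4.

4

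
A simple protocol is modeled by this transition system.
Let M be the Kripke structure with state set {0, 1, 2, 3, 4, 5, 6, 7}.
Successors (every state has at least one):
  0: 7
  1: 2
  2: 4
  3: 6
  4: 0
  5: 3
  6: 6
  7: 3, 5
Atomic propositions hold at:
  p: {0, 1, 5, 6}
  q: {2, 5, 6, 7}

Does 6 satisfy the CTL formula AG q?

Yes

AG q: greatest fixpoint, start Z0 = {2, 5, 6, 7}, keep only states in Sat with every successor in Z. Z1 = {6}; fixed.
Sat(AG q) = {6}
6 ∈ Sat(AG q) = {6}, so the formula holds at 6.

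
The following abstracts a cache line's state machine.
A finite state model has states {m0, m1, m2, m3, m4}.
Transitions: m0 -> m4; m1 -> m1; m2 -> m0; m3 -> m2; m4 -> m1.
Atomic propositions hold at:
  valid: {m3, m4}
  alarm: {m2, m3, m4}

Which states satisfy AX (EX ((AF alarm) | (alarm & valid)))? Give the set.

{m2, m3}

AF alarm: least fixpoint, start Z0 = {m2, m3, m4}, add states with every successor in Z. Z1 = {m0, m2, m3, m4}; fixed.
Sat(AF alarm) = {m0, m2, m3, m4}
Sat(alarm & valid) = {m3, m4}
Sat((AF alarm) | (alarm & valid)) = {m0, m2, m3, m4}
Sat(EX ((AF alarm) | (alarm & valid))) = {s : some successor in {m0, m2, m3, m4}} = {m0, m2, m3}
Sat(AX (EX ((AF alarm) | (alarm & valid)))) = {s : every successor in {m0, m2, m3}} = {m2, m3}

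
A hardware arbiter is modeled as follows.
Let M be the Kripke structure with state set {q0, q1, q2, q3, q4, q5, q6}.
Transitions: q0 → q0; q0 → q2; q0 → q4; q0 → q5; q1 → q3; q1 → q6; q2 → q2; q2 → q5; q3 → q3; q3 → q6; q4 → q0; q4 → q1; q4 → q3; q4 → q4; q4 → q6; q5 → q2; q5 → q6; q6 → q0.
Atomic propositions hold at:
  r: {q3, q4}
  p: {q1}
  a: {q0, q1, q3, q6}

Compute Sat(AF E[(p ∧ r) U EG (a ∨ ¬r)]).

Sat(p ∧ r) = ∅
Sat(¬r) = {q0, q1, q2, q5, q6}
Sat(a ∨ ¬r) = {q0, q1, q2, q3, q5, q6}
EG (a ∨ ¬r): greatest fixpoint, start Z0 = {q0, q1, q2, q3, q5, q6}, keep only states in Sat with some successor in Z. Already a fixed point.
Sat(EG (a ∨ ¬r)) = {q0, q1, q2, q3, q5, q6}
E[(p ∧ r) U EG (a ∨ ¬r)]: least fixpoint, start Z0 = Sat(EG (a ∨ ¬r)) = {q0, q1, q2, q3, q5, q6}, add states in Sat(p ∧ r) with some successor in Z. Already a fixed point.
Sat(E[(p ∧ r) U EG (a ∨ ¬r)]) = {q0, q1, q2, q3, q5, q6}
AF E[(p ∧ r) U EG (a ∨ ¬r)]: least fixpoint, start Z0 = {q0, q1, q2, q3, q5, q6}, add states with every successor in Z. Already a fixed point.
Sat(AF E[(p ∧ r) U EG (a ∨ ¬r)]) = {q0, q1, q2, q3, q5, q6}

{q0, q1, q2, q3, q5, q6}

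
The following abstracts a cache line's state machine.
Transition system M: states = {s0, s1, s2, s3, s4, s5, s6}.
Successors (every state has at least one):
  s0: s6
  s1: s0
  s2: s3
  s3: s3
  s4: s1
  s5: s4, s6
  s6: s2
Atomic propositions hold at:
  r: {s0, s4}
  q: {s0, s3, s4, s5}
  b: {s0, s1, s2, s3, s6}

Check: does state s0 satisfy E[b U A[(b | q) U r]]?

Sat(b | q) = {s0, s1, s2, s3, s4, s5, s6}
A[(b | q) U r]: least fixpoint, start Z0 = Sat(r) = {s0, s4}, add states in Sat(b | q) with every successor in Z. Z1 = {s0, s1, s4}; fixed.
Sat(A[(b | q) U r]) = {s0, s1, s4}
E[b U A[(b | q) U r]]: least fixpoint, start Z0 = Sat(A[(b | q) U r]) = {s0, s1, s4}, add states in Sat(b) with some successor in Z. Already a fixed point.
Sat(E[b U A[(b | q) U r]]) = {s0, s1, s4}
s0 ∈ Sat(E[b U A[(b | q) U r]]) = {s0, s1, s4}, so the formula holds at s0.

Yes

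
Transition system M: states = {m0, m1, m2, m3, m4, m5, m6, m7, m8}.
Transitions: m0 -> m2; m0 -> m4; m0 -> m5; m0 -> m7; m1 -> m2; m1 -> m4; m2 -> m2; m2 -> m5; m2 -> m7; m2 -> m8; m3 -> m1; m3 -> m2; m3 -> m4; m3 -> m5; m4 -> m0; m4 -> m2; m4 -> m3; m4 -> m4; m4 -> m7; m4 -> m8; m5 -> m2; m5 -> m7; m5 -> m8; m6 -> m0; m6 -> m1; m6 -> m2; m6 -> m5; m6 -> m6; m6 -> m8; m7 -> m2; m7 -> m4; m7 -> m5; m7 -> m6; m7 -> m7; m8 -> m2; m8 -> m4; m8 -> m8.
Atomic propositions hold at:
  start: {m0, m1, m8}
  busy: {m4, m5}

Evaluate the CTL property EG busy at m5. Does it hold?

EG busy: greatest fixpoint, start Z0 = {m4, m5}, keep only states in Sat with some successor in Z. Z1 = {m4}; fixed.
Sat(EG busy) = {m4}
m5 ∉ Sat(EG busy) = {m4}, so the formula does not hold at m5.

No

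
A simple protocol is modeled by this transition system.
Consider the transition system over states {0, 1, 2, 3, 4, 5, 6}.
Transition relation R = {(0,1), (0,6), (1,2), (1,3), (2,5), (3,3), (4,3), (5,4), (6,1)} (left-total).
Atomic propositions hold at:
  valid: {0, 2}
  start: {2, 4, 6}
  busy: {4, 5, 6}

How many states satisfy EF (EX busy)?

Sat(EX busy) = {s : some successor in {4, 5, 6}} = {0, 2, 5}
EF (EX busy): least fixpoint, start Z0 = {0, 2, 5}, add states with some successor in Z. Z1 = {0, 1, 2, 5}; Z2 = {0, 1, 2, 5, 6}; fixed.
Sat(EF (EX busy)) = {0, 1, 2, 5, 6}
|Sat(EF (EX busy))| = |{0, 1, 2, 5, 6}| = 5.

5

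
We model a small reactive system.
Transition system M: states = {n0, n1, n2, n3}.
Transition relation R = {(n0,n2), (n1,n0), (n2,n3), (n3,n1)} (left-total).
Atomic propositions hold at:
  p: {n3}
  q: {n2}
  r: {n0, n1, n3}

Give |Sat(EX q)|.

Sat(EX q) = {s : some successor in {n2}} = {n0}
|Sat(EX q)| = |{n0}| = 1.

1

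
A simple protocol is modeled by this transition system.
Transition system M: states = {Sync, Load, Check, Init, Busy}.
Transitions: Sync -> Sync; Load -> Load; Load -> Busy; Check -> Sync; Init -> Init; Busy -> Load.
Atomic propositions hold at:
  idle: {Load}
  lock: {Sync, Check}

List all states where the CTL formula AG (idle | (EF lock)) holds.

{Sync, Check}

EF lock: least fixpoint, start Z0 = {Sync, Check}, add states with some successor in Z. Already a fixed point.
Sat(EF lock) = {Sync, Check}
Sat(idle | (EF lock)) = {Sync, Load, Check}
AG (idle | (EF lock)): greatest fixpoint, start Z0 = {Sync, Load, Check}, keep only states in Sat with every successor in Z. Z1 = {Sync, Check}; fixed.
Sat(AG (idle | (EF lock))) = {Sync, Check}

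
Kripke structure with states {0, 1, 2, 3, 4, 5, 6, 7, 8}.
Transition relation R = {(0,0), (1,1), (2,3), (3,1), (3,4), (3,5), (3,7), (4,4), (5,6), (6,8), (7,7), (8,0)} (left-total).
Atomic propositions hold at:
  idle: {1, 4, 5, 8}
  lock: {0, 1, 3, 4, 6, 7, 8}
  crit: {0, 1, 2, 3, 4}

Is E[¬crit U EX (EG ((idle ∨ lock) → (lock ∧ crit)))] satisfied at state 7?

No

Sat(¬crit) = {5, 6, 7, 8}
Sat(idle ∨ lock) = {0, 1, 3, 4, 5, 6, 7, 8}
Sat(lock ∧ crit) = {0, 1, 3, 4}
Sat((idle ∨ lock) → (lock ∧ crit)) = {0, 1, 2, 3, 4}
EG ((idle ∨ lock) → (lock ∧ crit)): greatest fixpoint, start Z0 = {0, 1, 2, 3, 4}, keep only states in Sat with some successor in Z. Already a fixed point.
Sat(EG ((idle ∨ lock) → (lock ∧ crit))) = {0, 1, 2, 3, 4}
Sat(EX (EG ((idle ∨ lock) → (lock ∧ crit)))) = {s : some successor in {0, 1, 2, 3, 4}} = {0, 1, 2, 3, 4, 8}
E[¬crit U EX (EG ((idle ∨ lock) → (lock ∧ crit)))]: least fixpoint, start Z0 = Sat(EX (EG ((idle ∨ lock) → (lock ∧ crit)))) = {0, 1, 2, 3, 4, 8}, add states in Sat(¬crit) with some successor in Z. Z1 = {0, 1, 2, 3, 4, 6, 8}; Z2 = {0, 1, 2, 3, 4, 5, 6, 8}; fixed.
Sat(E[¬crit U EX (EG ((idle ∨ lock) → (lock ∧ crit)))]) = {0, 1, 2, 3, 4, 5, 6, 8}
7 ∉ Sat(E[¬crit U EX (EG ((idle ∨ lock) → (lock ∧ crit)))]) = {0, 1, 2, 3, 4, 5, 6, 8}, so the formula does not hold at 7.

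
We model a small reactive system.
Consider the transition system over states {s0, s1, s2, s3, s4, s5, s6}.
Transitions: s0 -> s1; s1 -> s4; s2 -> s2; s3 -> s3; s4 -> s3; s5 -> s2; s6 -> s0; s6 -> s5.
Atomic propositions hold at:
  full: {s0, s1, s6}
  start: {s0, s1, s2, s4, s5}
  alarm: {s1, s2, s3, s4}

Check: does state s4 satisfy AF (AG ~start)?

Sat(~start) = {s3, s6}
AG ~start: greatest fixpoint, start Z0 = {s3, s6}, keep only states in Sat with every successor in Z. Z1 = {s3}; fixed.
Sat(AG ~start) = {s3}
AF (AG ~start): least fixpoint, start Z0 = {s3}, add states with every successor in Z. Z1 = {s3, s4}; Z2 = {s1, s3, s4}; Z3 = {s0, s1, s3, s4}; fixed.
Sat(AF (AG ~start)) = {s0, s1, s3, s4}
s4 ∈ Sat(AF (AG ~start)) = {s0, s1, s3, s4}, so the formula holds at s4.

Yes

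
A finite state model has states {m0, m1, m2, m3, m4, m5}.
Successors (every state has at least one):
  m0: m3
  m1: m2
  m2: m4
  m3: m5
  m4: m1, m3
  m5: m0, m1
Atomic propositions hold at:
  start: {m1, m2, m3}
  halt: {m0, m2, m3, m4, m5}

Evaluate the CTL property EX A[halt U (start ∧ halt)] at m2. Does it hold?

No

Sat(start ∧ halt) = {m2, m3}
A[halt U (start ∧ halt)]: least fixpoint, start Z0 = Sat((start ∧ halt)) = {m2, m3}, add states in Sat(halt) with every successor in Z. Z1 = {m0, m2, m3}; fixed.
Sat(A[halt U (start ∧ halt)]) = {m0, m2, m3}
Sat(EX A[halt U (start ∧ halt)]) = {s : some successor in {m0, m2, m3}} = {m0, m1, m4, m5}
m2 ∉ Sat(EX A[halt U (start ∧ halt)]) = {m0, m1, m4, m5}, so the formula does not hold at m2.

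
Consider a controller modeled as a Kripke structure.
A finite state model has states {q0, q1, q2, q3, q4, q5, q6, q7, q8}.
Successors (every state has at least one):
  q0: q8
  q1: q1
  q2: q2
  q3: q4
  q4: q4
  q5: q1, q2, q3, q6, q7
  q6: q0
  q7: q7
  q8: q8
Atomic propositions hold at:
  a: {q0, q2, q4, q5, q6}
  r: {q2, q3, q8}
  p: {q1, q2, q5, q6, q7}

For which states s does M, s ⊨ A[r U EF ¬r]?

{q0, q1, q3, q4, q5, q6, q7}

Sat(¬r) = {q0, q1, q4, q5, q6, q7}
EF ¬r: least fixpoint, start Z0 = {q0, q1, q4, q5, q6, q7}, add states with some successor in Z. Z1 = {q0, q1, q3, q4, q5, q6, q7}; fixed.
Sat(EF ¬r) = {q0, q1, q3, q4, q5, q6, q7}
A[r U EF ¬r]: least fixpoint, start Z0 = Sat(EF ¬r) = {q0, q1, q3, q4, q5, q6, q7}, add states in Sat(r) with every successor in Z. Already a fixed point.
Sat(A[r U EF ¬r]) = {q0, q1, q3, q4, q5, q6, q7}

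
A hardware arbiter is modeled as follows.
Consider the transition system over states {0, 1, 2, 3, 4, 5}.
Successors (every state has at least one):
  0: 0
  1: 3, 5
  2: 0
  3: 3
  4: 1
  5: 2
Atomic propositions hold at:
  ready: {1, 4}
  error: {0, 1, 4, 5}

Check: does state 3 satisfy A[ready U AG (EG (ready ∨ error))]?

Sat(ready ∨ error) = {0, 1, 4, 5}
EG (ready ∨ error): greatest fixpoint, start Z0 = {0, 1, 4, 5}, keep only states in Sat with some successor in Z. Z1 = {0, 1, 4}; Z2 = {0, 4}; Z3 = {0}; fixed.
Sat(EG (ready ∨ error)) = {0}
AG (EG (ready ∨ error)): greatest fixpoint, start Z0 = {0}, keep only states in Sat with every successor in Z. Already a fixed point.
Sat(AG (EG (ready ∨ error))) = {0}
A[ready U AG (EG (ready ∨ error))]: least fixpoint, start Z0 = Sat(AG (EG (ready ∨ error))) = {0}, add states in Sat(ready) with every successor in Z. Already a fixed point.
Sat(A[ready U AG (EG (ready ∨ error))]) = {0}
3 ∉ Sat(A[ready U AG (EG (ready ∨ error))]) = {0}, so the formula does not hold at 3.

No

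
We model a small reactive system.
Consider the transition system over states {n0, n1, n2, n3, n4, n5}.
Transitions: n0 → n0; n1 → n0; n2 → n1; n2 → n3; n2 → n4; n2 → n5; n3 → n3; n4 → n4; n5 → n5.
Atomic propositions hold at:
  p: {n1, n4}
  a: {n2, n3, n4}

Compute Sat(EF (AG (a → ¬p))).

Sat(¬p) = {n0, n2, n3, n5}
Sat(a → ¬p) = {n0, n1, n2, n3, n5}
AG (a → ¬p): greatest fixpoint, start Z0 = {n0, n1, n2, n3, n5}, keep only states in Sat with every successor in Z. Z1 = {n0, n1, n3, n5}; fixed.
Sat(AG (a → ¬p)) = {n0, n1, n3, n5}
EF (AG (a → ¬p)): least fixpoint, start Z0 = {n0, n1, n3, n5}, add states with some successor in Z. Z1 = {n0, n1, n2, n3, n5}; fixed.
Sat(EF (AG (a → ¬p))) = {n0, n1, n2, n3, n5}

{n0, n1, n2, n3, n5}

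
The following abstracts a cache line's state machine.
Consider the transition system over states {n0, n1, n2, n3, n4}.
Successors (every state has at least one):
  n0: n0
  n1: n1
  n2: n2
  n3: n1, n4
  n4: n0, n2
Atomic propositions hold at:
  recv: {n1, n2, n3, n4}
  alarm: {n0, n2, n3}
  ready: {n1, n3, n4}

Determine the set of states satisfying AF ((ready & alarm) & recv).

Sat(ready & alarm) = {n3}
Sat((ready & alarm) & recv) = {n3}
AF ((ready & alarm) & recv): least fixpoint, start Z0 = {n3}, add states with every successor in Z. Already a fixed point.
Sat(AF ((ready & alarm) & recv)) = {n3}

{n3}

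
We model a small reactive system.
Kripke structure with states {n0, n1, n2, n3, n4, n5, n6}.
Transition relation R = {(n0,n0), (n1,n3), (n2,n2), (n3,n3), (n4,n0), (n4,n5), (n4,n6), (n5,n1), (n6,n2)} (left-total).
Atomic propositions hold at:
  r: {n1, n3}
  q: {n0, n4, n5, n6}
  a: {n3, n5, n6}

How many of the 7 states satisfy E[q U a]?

4

E[q U a]: least fixpoint, start Z0 = Sat(a) = {n3, n5, n6}, add states in Sat(q) with some successor in Z. Z1 = {n3, n4, n5, n6}; fixed.
Sat(E[q U a]) = {n3, n4, n5, n6}
|Sat(E[q U a])| = |{n3, n4, n5, n6}| = 4.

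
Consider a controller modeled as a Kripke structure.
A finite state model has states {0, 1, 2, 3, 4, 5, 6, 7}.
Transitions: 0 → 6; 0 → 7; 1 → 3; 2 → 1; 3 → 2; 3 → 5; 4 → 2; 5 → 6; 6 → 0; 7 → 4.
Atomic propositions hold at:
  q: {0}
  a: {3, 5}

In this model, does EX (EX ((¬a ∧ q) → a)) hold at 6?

Sat(¬a) = {0, 1, 2, 4, 6, 7}
Sat(¬a ∧ q) = {0}
Sat((¬a ∧ q) → a) = {1, 2, 3, 4, 5, 6, 7}
Sat(EX ((¬a ∧ q) → a)) = {s : some successor in {1, 2, 3, 4, 5, 6, 7}} = {0, 1, 2, 3, 4, 5, 7}
Sat(EX (EX ((¬a ∧ q) → a))) = {s : some successor in {0, 1, 2, 3, 4, 5, 7}} = {0, 1, 2, 3, 4, 6, 7}
6 ∈ Sat(EX (EX ((¬a ∧ q) → a))) = {0, 1, 2, 3, 4, 6, 7}, so the formula holds at 6.

Yes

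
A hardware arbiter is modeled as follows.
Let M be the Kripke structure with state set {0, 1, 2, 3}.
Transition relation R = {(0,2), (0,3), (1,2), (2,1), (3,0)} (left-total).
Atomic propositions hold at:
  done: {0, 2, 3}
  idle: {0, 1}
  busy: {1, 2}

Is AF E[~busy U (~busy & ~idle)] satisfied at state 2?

No

Sat(~busy) = {0, 3}
Sat(~idle) = {2, 3}
Sat(~busy & ~idle) = {3}
E[~busy U (~busy & ~idle)]: least fixpoint, start Z0 = Sat((~busy & ~idle)) = {3}, add states in Sat(~busy) with some successor in Z. Z1 = {0, 3}; fixed.
Sat(E[~busy U (~busy & ~idle)]) = {0, 3}
AF E[~busy U (~busy & ~idle)]: least fixpoint, start Z0 = {0, 3}, add states with every successor in Z. Already a fixed point.
Sat(AF E[~busy U (~busy & ~idle)]) = {0, 3}
2 ∉ Sat(AF E[~busy U (~busy & ~idle)]) = {0, 3}, so the formula does not hold at 2.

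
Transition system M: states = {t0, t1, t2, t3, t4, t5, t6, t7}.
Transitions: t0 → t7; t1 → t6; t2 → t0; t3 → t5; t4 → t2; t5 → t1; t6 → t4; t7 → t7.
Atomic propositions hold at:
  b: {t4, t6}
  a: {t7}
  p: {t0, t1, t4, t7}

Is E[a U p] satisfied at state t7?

E[a U p]: least fixpoint, start Z0 = Sat(p) = {t0, t1, t4, t7}, add states in Sat(a) with some successor in Z. Already a fixed point.
Sat(E[a U p]) = {t0, t1, t4, t7}
t7 ∈ Sat(E[a U p]) = {t0, t1, t4, t7}, so the formula holds at t7.

Yes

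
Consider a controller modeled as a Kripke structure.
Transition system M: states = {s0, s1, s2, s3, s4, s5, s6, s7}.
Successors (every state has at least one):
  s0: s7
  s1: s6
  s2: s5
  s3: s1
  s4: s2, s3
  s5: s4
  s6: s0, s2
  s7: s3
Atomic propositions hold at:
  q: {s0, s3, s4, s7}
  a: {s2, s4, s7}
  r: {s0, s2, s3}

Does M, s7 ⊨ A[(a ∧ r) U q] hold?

Sat(a ∧ r) = {s2}
A[(a ∧ r) U q]: least fixpoint, start Z0 = Sat(q) = {s0, s3, s4, s7}, add states in Sat(a ∧ r) with every successor in Z. Already a fixed point.
Sat(A[(a ∧ r) U q]) = {s0, s3, s4, s7}
s7 ∈ Sat(A[(a ∧ r) U q]) = {s0, s3, s4, s7}, so the formula holds at s7.

Yes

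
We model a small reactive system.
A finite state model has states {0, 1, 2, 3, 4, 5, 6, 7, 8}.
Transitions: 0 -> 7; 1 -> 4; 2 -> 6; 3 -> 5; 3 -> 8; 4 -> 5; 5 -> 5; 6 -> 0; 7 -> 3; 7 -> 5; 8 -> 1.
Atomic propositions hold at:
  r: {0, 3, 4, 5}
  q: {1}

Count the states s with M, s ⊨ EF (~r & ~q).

6

Sat(~r) = {1, 2, 6, 7, 8}
Sat(~q) = {0, 2, 3, 4, 5, 6, 7, 8}
Sat(~r & ~q) = {2, 6, 7, 8}
EF (~r & ~q): least fixpoint, start Z0 = {2, 6, 7, 8}, add states with some successor in Z. Z1 = {0, 2, 3, 6, 7, 8}; fixed.
Sat(EF (~r & ~q)) = {0, 2, 3, 6, 7, 8}
|Sat(EF (~r & ~q))| = |{0, 2, 3, 6, 7, 8}| = 6.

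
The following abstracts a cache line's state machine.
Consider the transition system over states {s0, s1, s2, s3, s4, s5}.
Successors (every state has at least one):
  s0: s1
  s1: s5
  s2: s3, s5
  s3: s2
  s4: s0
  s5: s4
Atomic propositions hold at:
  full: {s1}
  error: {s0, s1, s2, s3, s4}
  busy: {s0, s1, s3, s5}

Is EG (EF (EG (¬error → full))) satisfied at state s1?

No

Sat(¬error) = {s5}
Sat(¬error → full) = {s0, s1, s2, s3, s4}
EG (¬error → full): greatest fixpoint, start Z0 = {s0, s1, s2, s3, s4}, keep only states in Sat with some successor in Z. Z1 = {s0, s2, s3, s4}; Z2 = {s2, s3, s4}; Z3 = {s2, s3}; fixed.
Sat(EG (¬error → full)) = {s2, s3}
EF (EG (¬error → full)): least fixpoint, start Z0 = {s2, s3}, add states with some successor in Z. Already a fixed point.
Sat(EF (EG (¬error → full))) = {s2, s3}
EG (EF (EG (¬error → full))): greatest fixpoint, start Z0 = {s2, s3}, keep only states in Sat with some successor in Z. Already a fixed point.
Sat(EG (EF (EG (¬error → full)))) = {s2, s3}
s1 ∉ Sat(EG (EF (EG (¬error → full)))) = {s2, s3}, so the formula does not hold at s1.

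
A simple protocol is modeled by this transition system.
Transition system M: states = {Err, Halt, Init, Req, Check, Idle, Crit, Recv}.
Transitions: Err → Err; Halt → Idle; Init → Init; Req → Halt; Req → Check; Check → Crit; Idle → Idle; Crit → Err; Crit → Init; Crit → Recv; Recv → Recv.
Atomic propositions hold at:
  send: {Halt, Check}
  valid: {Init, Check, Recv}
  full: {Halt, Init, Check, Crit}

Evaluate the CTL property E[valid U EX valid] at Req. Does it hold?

Sat(EX valid) = {s : some successor in {Init, Check, Recv}} = {Init, Req, Crit, Recv}
E[valid U EX valid]: least fixpoint, start Z0 = Sat(EX valid) = {Init, Req, Crit, Recv}, add states in Sat(valid) with some successor in Z. Z1 = {Init, Req, Check, Crit, Recv}; fixed.
Sat(E[valid U EX valid]) = {Init, Req, Check, Crit, Recv}
Req ∈ Sat(E[valid U EX valid]) = {Init, Req, Check, Crit, Recv}, so the formula holds at Req.

Yes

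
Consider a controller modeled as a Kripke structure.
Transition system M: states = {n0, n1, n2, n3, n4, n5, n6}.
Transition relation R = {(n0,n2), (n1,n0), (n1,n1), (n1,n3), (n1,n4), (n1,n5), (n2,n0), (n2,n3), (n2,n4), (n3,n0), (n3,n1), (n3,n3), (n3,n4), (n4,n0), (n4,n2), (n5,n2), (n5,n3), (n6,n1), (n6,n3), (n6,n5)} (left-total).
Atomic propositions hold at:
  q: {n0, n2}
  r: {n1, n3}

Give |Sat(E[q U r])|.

4

E[q U r]: least fixpoint, start Z0 = Sat(r) = {n1, n3}, add states in Sat(q) with some successor in Z. Z1 = {n1, n2, n3}; Z2 = {n0, n1, n2, n3}; fixed.
Sat(E[q U r]) = {n0, n1, n2, n3}
|Sat(E[q U r])| = |{n0, n1, n2, n3}| = 4.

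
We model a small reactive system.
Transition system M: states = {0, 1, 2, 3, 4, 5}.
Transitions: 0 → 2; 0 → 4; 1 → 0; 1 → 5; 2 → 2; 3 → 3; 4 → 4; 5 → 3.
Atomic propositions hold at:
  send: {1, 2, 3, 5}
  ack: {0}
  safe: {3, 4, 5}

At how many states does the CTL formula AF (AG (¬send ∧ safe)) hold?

Sat(¬send) = {0, 4}
Sat(¬send ∧ safe) = {4}
AG (¬send ∧ safe): greatest fixpoint, start Z0 = {4}, keep only states in Sat with every successor in Z. Already a fixed point.
Sat(AG (¬send ∧ safe)) = {4}
AF (AG (¬send ∧ safe)): least fixpoint, start Z0 = {4}, add states with every successor in Z. Already a fixed point.
Sat(AF (AG (¬send ∧ safe))) = {4}
|Sat(AF (AG (¬send ∧ safe)))| = |{4}| = 1.

1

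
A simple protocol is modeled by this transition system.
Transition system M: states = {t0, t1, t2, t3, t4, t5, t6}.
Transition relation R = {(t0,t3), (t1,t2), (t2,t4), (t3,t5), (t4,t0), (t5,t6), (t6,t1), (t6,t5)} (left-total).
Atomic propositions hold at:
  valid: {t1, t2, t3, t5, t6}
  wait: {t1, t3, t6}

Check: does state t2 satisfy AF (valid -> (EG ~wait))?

Sat(~wait) = {t0, t2, t4, t5}
EG ~wait: greatest fixpoint, start Z0 = {t0, t2, t4, t5}, keep only states in Sat with some successor in Z. Z1 = {t2, t4}; Z2 = {t2}; Z3 = ∅; fixed.
Sat(EG ~wait) = ∅
Sat(valid -> (EG ~wait)) = {t0, t4}
AF (valid -> (EG ~wait)): least fixpoint, start Z0 = {t0, t4}, add states with every successor in Z. Z1 = {t0, t2, t4}; Z2 = {t0, t1, t2, t4}; fixed.
Sat(AF (valid -> (EG ~wait))) = {t0, t1, t2, t4}
t2 ∈ Sat(AF (valid -> (EG ~wait))) = {t0, t1, t2, t4}, so the formula holds at t2.

Yes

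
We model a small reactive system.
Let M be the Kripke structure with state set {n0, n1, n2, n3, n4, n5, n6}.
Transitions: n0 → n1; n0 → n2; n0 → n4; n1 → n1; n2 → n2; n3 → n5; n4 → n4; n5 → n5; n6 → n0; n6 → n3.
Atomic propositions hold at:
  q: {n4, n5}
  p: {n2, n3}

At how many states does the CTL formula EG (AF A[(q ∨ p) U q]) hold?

3

Sat(q ∨ p) = {n2, n3, n4, n5}
A[(q ∨ p) U q]: least fixpoint, start Z0 = Sat(q) = {n4, n5}, add states in Sat(q ∨ p) with every successor in Z. Z1 = {n3, n4, n5}; fixed.
Sat(A[(q ∨ p) U q]) = {n3, n4, n5}
AF A[(q ∨ p) U q]: least fixpoint, start Z0 = {n3, n4, n5}, add states with every successor in Z. Already a fixed point.
Sat(AF A[(q ∨ p) U q]) = {n3, n4, n5}
EG (AF A[(q ∨ p) U q]): greatest fixpoint, start Z0 = {n3, n4, n5}, keep only states in Sat with some successor in Z. Already a fixed point.
Sat(EG (AF A[(q ∨ p) U q])) = {n3, n4, n5}
|Sat(EG (AF A[(q ∨ p) U q]))| = |{n3, n4, n5}| = 3.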